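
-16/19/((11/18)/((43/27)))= -1376/627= -2.19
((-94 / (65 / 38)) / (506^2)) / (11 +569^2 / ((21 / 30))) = -0.00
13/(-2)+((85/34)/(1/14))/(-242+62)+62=1991/36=55.31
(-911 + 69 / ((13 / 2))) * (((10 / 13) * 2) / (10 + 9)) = -234100 / 3211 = -72.91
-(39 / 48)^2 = -169 / 256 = -0.66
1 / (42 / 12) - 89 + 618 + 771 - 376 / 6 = 25990 / 21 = 1237.62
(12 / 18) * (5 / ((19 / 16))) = 2.81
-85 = -85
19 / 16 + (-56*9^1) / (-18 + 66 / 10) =45.40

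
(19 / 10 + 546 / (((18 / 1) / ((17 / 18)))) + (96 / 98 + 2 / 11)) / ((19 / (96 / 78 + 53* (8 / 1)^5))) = 2741754646112 / 945945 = 2898429.24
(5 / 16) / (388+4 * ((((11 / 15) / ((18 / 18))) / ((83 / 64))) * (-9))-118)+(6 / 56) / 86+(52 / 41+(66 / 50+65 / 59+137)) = 4245231674036489 / 30173833855200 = 140.69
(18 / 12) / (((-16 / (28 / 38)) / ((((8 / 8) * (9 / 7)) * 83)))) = -2241 / 304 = -7.37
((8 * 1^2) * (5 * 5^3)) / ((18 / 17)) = 42500 / 9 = 4722.22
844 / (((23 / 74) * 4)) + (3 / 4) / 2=124981 / 184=679.24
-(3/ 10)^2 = -9/ 100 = -0.09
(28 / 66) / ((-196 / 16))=-8 / 231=-0.03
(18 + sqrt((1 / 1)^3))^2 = 361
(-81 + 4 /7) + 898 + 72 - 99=5534 /7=790.57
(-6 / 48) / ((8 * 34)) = -1 / 2176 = -0.00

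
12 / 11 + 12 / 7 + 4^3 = 66.81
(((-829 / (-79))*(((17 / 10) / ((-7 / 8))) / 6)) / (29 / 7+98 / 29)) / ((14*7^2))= -408697 / 620656785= -0.00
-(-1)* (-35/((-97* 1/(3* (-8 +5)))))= -315/97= -3.25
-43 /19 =-2.26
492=492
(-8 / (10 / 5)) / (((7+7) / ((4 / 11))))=-8 / 77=-0.10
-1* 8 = -8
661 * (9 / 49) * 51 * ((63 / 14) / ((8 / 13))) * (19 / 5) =674455977 / 3920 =172055.10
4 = 4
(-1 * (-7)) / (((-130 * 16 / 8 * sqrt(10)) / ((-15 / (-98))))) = -3 * sqrt(10) / 7280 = -0.00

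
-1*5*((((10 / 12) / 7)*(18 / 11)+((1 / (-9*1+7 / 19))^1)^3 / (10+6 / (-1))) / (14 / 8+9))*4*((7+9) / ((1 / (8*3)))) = -138.89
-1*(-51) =51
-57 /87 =-19 /29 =-0.66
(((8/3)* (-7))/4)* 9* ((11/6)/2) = -38.50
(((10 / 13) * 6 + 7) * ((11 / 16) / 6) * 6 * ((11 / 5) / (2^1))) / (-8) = -18271 / 16640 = -1.10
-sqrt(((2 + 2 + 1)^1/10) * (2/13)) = -sqrt(13)/13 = -0.28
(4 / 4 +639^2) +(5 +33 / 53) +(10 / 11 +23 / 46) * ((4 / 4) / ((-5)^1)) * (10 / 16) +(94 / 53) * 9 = 3809027317 / 9328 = 408343.41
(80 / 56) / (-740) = -1 / 518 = -0.00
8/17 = 0.47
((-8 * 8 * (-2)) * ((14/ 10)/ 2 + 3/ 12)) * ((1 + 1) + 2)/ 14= 1216/ 35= 34.74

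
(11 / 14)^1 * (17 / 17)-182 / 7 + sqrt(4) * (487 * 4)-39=53645 / 14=3831.79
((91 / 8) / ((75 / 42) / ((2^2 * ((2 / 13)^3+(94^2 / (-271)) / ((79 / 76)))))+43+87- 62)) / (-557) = -187939628968 / 625662534438379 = -0.00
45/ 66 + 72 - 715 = -14131/ 22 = -642.32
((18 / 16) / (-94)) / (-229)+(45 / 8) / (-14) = -30267 / 75341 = -0.40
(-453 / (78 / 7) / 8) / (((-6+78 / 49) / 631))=727.42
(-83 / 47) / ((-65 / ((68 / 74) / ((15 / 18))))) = 0.03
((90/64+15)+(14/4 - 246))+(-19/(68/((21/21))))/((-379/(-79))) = -46627113/206176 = -226.15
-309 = -309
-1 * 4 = -4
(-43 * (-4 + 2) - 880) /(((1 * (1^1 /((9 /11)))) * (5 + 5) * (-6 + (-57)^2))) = -0.02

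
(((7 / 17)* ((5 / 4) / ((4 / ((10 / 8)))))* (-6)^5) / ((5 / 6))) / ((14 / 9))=-32805 / 34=-964.85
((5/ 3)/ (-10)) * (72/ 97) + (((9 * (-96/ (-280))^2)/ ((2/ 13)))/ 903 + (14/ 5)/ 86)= -2987839/ 35766325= -0.08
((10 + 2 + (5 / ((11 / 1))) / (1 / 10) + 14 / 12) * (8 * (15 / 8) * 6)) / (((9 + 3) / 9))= 52605 / 44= 1195.57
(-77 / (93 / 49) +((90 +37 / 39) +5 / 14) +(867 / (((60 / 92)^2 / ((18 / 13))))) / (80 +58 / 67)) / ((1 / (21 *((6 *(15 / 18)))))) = 1558231449 / 173290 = 8992.04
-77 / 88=-7 / 8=-0.88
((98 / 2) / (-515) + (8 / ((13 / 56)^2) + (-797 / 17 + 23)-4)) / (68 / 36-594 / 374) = 1604250657 / 4003610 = 400.70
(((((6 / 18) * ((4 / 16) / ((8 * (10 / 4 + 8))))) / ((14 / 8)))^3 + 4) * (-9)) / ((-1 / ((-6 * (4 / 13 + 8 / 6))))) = -43912253954 / 123884397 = -354.46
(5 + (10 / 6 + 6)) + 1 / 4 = 155 / 12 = 12.92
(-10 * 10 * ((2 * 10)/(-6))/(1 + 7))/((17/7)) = 875/51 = 17.16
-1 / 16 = -0.06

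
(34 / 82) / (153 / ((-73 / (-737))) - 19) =1241 / 4566334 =0.00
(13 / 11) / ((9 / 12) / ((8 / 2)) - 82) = -208 / 14399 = -0.01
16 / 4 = 4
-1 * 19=-19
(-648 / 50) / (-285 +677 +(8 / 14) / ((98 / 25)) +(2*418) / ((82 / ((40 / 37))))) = -28097874 / 874085675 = -0.03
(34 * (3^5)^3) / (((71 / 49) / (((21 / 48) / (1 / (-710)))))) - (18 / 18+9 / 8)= -836684767187 / 8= -104585595898.38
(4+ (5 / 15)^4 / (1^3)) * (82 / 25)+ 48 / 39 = 15154 / 1053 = 14.39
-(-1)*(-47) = -47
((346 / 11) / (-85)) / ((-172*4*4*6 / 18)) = 0.00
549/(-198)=-61/22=-2.77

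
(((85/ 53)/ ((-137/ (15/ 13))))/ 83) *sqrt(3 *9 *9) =-11475 *sqrt(3)/ 7834619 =-0.00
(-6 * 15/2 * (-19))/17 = 855/17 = 50.29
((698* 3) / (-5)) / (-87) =698 / 145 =4.81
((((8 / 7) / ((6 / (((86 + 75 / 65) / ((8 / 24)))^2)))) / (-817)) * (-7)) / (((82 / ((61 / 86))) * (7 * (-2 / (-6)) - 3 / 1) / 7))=-4933216827 / 486845398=-10.13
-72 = -72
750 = 750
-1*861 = -861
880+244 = 1124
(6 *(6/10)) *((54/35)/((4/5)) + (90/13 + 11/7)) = 37.52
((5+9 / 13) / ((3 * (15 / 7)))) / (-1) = -518 / 585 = -0.89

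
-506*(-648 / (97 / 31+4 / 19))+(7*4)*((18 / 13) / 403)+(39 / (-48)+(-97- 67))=16161437785275 / 164881808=98018.32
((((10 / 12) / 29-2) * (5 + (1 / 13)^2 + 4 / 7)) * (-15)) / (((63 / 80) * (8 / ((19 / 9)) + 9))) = 175506800 / 10718487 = 16.37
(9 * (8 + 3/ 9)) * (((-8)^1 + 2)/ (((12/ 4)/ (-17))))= 2550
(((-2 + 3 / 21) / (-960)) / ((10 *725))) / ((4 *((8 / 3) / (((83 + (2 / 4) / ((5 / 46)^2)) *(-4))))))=-40729 / 3248000000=-0.00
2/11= 0.18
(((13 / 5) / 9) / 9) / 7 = 13 / 2835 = 0.00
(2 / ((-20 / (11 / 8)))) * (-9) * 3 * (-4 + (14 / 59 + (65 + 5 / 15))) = 539451 / 2360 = 228.58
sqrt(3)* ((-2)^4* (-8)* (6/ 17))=-768* sqrt(3)/ 17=-78.25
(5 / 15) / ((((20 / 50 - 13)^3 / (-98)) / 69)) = 5750 / 5103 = 1.13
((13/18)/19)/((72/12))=13/2052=0.01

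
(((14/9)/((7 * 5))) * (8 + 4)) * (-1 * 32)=-256/15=-17.07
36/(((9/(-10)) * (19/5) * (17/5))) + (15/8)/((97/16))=-2.79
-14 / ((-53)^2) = -14 / 2809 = -0.00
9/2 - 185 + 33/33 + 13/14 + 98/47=-58064/329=-176.49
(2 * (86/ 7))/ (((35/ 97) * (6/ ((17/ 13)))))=141814/ 9555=14.84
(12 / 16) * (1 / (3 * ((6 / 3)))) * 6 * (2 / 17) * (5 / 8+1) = 39 / 272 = 0.14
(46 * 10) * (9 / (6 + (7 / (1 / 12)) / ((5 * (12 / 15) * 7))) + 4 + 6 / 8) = 2645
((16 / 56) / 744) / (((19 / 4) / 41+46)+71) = 41 / 12503757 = 0.00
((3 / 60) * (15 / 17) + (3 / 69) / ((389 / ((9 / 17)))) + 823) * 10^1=147275525 / 17894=8230.44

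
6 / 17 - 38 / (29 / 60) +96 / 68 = -37890 / 493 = -76.86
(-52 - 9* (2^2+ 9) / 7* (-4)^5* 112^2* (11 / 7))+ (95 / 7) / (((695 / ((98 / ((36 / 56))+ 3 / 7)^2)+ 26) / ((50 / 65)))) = 74126308076713389306 / 219712096331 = 337379276.40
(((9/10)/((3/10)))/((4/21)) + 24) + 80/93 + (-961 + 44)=-326017/372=-876.39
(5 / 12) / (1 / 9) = 15 / 4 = 3.75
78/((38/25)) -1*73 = -412/19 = -21.68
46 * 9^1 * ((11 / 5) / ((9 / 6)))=3036 / 5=607.20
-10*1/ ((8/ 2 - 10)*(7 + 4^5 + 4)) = 1/ 621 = 0.00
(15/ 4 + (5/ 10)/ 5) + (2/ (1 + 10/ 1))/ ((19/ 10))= 16493/ 4180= 3.95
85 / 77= 1.10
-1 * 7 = -7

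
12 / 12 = 1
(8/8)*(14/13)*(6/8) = 21/26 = 0.81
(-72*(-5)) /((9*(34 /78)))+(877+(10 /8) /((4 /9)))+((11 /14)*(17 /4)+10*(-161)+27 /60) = -6041711 /9520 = -634.63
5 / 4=1.25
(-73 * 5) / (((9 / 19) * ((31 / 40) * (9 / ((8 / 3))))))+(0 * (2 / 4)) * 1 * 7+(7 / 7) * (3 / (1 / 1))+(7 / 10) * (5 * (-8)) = -319.60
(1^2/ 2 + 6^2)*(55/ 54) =4015/ 108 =37.18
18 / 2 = 9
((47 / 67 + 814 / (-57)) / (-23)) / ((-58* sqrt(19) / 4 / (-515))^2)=55017213100 / 1403547423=39.20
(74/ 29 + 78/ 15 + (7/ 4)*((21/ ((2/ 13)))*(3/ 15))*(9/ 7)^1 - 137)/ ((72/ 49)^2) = -12593245/ 400896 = -31.41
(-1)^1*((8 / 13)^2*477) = -30528 / 169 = -180.64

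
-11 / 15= -0.73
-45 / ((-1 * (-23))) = -45 / 23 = -1.96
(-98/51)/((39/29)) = -2842/1989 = -1.43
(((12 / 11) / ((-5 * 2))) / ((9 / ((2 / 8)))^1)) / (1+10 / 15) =-1 / 550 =-0.00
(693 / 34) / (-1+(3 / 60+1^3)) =6930 / 17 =407.65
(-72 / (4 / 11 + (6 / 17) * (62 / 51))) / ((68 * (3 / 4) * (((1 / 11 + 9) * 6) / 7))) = -2057 / 9000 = -0.23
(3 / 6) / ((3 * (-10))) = -1 / 60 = -0.02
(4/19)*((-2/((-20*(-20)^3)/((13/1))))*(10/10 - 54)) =689/380000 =0.00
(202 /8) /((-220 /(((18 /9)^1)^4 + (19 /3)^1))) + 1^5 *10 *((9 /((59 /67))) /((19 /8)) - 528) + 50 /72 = -46512060721 /8878320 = -5238.84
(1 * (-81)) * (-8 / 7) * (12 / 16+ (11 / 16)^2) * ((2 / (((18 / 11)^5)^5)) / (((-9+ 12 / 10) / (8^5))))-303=-12181220418401293366913073523999 / 39642433235601535781906300928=-307.28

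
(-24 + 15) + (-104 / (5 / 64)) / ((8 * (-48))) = -5.53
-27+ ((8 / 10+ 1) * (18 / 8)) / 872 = -470799 / 17440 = -27.00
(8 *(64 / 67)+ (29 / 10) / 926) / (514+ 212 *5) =4743063 / 976541080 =0.00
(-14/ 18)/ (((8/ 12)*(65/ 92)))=-322/ 195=-1.65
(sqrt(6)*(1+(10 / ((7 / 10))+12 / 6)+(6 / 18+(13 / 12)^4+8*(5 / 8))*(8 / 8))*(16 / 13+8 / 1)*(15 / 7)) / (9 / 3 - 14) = -87078175*sqrt(6) / 2018016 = -105.70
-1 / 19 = -0.05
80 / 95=16 / 19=0.84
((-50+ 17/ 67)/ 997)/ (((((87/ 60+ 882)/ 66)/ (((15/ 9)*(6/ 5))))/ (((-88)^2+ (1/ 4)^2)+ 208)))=-1044345555/ 17615993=-59.28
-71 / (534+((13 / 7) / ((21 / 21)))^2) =-3479 / 26335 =-0.13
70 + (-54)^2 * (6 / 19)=18826 / 19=990.84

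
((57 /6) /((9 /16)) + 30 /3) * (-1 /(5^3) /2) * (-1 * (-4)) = -484 /1125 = -0.43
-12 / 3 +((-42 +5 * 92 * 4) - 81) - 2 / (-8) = 6853 / 4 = 1713.25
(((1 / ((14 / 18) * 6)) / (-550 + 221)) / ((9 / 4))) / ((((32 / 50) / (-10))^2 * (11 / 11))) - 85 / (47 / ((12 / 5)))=-4.41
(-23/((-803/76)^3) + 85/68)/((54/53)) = 46450859377/37280277144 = 1.25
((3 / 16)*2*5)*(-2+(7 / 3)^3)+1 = 1517 / 72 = 21.07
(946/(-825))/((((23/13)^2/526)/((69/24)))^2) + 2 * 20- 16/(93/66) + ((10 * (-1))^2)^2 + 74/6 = -2534592029597/9839400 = -257596.20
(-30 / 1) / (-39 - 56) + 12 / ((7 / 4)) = 954 / 133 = 7.17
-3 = -3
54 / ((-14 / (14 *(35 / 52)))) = -945 / 26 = -36.35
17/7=2.43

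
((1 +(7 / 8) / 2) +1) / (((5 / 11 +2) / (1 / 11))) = 13 / 144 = 0.09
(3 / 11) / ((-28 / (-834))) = 1251 / 154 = 8.12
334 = 334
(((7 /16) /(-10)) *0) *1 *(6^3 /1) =0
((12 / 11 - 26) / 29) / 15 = -274 / 4785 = -0.06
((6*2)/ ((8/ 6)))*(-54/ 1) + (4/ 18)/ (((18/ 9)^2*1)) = -8747/ 18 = -485.94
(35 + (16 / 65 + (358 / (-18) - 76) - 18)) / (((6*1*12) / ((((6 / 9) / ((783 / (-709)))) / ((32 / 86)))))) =701292461 / 395759520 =1.77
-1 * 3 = -3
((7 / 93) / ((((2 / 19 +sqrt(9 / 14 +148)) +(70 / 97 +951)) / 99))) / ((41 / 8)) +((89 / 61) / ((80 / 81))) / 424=567749977890275878443 / 113280363853146584199040 - 6277007352* sqrt(29134) / 54748088005116467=0.00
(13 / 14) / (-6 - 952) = -13 / 13412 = -0.00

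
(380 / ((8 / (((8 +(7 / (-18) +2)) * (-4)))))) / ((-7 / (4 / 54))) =32870 / 1701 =19.32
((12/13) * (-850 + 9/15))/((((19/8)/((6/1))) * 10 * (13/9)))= -137.13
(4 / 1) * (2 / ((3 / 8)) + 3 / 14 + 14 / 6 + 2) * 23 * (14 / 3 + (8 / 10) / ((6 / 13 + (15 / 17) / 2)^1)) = 42295804 / 8379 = 5047.83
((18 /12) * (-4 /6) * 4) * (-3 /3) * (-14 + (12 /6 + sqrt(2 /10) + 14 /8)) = -41 + 4 * sqrt(5) /5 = -39.21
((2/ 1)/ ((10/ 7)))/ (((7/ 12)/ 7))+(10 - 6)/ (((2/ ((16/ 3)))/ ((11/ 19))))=22.98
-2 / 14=-1 / 7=-0.14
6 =6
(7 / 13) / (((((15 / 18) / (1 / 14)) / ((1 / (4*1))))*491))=3 / 127660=0.00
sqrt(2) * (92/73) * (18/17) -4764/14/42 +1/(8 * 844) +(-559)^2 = 312474.79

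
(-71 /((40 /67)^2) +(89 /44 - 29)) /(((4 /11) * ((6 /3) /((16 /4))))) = -3980709 /3200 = -1243.97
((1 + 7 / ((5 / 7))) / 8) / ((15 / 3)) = 27 / 100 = 0.27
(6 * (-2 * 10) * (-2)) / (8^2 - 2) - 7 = -97 / 31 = -3.13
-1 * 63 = -63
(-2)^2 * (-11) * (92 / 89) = -4048 / 89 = -45.48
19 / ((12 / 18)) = 57 / 2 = 28.50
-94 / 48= -47 / 24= -1.96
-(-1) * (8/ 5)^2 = 64/ 25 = 2.56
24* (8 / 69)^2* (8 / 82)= 2048 / 65067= 0.03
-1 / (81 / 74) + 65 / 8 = 4673 / 648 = 7.21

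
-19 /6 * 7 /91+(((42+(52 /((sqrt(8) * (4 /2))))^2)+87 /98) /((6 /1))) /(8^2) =10781 /122304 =0.09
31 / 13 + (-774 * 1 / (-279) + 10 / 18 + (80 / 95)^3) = 157015826 / 24877593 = 6.31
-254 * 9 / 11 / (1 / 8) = -18288 / 11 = -1662.55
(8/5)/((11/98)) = 784/55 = 14.25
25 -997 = -972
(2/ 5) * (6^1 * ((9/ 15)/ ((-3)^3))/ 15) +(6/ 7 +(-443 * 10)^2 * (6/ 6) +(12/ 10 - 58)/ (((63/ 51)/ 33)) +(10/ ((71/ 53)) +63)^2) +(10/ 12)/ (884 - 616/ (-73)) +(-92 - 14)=19628242.77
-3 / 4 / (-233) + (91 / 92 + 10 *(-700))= -37507682 / 5359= -6999.01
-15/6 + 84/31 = 13/62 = 0.21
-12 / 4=-3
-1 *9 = -9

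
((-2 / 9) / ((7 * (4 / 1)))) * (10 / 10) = -0.01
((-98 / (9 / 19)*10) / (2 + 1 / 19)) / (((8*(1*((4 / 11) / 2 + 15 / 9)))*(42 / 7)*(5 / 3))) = -194579 / 28548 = -6.82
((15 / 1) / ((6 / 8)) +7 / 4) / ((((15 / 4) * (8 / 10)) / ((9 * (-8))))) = -522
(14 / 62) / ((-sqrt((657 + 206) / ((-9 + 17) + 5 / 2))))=-7 *sqrt(36246) / 53506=-0.02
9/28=0.32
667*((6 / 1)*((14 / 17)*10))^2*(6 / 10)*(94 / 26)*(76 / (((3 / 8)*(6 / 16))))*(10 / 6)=11954552422400 / 3757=3181941022.73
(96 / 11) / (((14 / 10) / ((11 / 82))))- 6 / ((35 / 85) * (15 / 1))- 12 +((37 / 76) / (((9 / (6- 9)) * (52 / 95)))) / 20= -43518439 / 3581760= -12.15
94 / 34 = 47 / 17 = 2.76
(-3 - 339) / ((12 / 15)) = -855 / 2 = -427.50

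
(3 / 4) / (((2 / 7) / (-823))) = -17283 / 8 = -2160.38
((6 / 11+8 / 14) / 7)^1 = 0.16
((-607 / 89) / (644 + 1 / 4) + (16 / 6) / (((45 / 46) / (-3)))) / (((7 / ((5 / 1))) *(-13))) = 28170388 / 62613369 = 0.45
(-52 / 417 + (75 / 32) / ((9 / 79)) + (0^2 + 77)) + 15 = 1500509 / 13344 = 112.45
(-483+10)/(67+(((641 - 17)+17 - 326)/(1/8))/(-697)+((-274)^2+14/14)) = -29971/4761168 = -0.01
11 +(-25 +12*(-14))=-182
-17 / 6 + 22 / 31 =-395 / 186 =-2.12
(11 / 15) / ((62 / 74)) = 407 / 465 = 0.88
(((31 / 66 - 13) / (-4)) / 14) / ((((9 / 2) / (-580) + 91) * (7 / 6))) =119915 / 56891989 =0.00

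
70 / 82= 35 / 41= 0.85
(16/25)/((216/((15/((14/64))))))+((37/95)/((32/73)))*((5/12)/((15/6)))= 26909/76608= 0.35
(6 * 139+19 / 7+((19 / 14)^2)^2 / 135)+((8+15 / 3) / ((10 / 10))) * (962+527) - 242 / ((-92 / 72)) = 2431334075783 / 119281680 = 20383.13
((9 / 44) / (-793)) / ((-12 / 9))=27 / 139568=0.00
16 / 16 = 1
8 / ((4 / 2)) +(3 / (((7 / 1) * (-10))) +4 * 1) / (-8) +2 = 3083 / 560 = 5.51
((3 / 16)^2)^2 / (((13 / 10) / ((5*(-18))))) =-18225 / 212992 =-0.09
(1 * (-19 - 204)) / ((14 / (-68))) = 7582 / 7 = 1083.14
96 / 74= 48 / 37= 1.30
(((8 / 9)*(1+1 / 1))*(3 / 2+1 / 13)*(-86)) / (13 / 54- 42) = 4128 / 715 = 5.77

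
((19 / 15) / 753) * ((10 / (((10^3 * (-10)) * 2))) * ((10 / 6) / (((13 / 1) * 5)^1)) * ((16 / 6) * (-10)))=19 / 33037875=0.00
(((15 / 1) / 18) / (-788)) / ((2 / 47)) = -235 / 9456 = -0.02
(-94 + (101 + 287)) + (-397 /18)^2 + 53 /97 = 24545077 /31428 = 780.99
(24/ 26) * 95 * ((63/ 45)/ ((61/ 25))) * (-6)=-239400/ 793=-301.89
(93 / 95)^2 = 8649 / 9025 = 0.96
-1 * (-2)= 2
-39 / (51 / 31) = -403 / 17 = -23.71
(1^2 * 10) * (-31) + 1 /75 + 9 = -22574 /75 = -300.99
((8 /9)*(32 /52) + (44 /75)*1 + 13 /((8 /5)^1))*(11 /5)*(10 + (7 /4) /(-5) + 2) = 555281639 /2340000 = 237.30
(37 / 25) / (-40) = -37 / 1000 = -0.04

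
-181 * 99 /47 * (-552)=9891288 /47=210452.94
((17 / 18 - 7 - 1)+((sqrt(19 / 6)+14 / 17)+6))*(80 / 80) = -71 / 306+sqrt(114) / 6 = 1.55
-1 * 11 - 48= -59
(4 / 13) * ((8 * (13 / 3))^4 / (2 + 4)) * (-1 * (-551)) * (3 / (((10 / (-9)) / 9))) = -4958400512 / 5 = -991680102.40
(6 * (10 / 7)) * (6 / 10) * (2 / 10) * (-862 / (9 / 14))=-6896 / 5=-1379.20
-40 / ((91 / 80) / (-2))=6400 / 91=70.33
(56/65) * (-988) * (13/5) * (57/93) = -1051232/775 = -1356.43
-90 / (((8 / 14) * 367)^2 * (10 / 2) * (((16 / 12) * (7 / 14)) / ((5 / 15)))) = -441 / 2155024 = -0.00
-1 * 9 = -9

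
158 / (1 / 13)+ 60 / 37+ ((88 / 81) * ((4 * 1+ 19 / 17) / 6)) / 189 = 19794369886 / 9629361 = 2055.63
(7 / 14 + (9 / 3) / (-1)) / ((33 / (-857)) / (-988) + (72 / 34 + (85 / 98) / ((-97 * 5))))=-171038748790 / 144760197299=-1.18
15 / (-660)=-1 / 44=-0.02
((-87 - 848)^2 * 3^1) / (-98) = -2622675 / 98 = -26761.99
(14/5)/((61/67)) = 3.08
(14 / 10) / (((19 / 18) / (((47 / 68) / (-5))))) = -2961 / 16150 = -0.18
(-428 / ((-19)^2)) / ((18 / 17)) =-3638 / 3249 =-1.12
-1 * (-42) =42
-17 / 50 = -0.34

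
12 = 12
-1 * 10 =-10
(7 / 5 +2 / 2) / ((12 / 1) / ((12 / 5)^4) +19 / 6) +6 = 203646 / 30485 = 6.68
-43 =-43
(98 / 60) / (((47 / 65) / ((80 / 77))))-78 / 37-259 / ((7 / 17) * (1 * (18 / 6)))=-12018439 / 57387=-209.43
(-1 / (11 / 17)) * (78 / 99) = -442 / 363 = -1.22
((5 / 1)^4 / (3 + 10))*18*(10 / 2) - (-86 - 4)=57420 / 13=4416.92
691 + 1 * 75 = 766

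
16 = 16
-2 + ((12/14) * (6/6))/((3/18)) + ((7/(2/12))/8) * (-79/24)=-3167/224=-14.14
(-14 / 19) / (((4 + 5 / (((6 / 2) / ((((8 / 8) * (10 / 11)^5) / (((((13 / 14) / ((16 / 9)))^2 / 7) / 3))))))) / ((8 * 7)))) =-0.49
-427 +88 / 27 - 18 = -11927 / 27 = -441.74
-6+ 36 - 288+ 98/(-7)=-272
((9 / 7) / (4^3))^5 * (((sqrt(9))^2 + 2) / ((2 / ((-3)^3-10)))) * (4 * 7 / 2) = -24032943 / 2578054119424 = -0.00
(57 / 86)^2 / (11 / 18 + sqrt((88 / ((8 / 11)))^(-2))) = 186219 / 262558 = 0.71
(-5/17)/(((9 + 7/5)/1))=-25/884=-0.03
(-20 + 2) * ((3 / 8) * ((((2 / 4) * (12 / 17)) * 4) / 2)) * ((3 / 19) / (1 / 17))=-243 / 19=-12.79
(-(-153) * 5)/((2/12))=4590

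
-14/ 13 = -1.08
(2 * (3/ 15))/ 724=1/ 1810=0.00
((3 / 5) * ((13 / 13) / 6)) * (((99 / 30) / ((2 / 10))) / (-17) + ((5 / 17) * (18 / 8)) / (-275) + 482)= 1799041 / 37400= 48.10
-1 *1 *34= -34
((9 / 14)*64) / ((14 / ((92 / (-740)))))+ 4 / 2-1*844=-7636042 / 9065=-842.37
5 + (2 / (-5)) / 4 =49 / 10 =4.90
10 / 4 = 5 / 2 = 2.50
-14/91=-2/13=-0.15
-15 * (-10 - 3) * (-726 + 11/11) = -141375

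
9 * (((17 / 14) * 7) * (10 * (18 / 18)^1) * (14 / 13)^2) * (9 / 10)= 134946 / 169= 798.50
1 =1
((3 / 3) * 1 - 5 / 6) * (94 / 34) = 47 / 102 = 0.46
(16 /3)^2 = 256 /9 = 28.44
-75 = -75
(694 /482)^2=120409 /58081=2.07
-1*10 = -10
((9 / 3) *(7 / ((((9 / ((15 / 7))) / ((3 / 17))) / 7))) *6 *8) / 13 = 5040 / 221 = 22.81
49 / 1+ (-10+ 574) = 613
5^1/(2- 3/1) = -5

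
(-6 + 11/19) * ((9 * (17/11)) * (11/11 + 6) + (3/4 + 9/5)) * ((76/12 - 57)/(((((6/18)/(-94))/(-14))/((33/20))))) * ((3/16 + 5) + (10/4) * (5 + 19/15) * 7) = 4106469120411/200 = 20532345602.06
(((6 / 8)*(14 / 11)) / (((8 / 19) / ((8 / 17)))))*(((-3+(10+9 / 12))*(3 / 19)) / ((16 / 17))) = 1953 / 1408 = 1.39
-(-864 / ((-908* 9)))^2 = -576 / 51529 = -0.01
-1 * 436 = -436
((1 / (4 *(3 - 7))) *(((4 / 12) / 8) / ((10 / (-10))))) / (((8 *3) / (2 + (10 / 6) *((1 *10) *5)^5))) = 781250003 / 13824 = 56514.03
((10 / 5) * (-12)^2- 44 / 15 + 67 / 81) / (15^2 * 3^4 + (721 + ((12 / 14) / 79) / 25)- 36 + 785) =320151055 / 22054953861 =0.01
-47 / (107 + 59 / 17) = -799 / 1878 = -0.43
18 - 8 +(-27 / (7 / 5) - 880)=-6225 / 7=-889.29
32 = 32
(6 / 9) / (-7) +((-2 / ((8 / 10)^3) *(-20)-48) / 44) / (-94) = -71237 / 694848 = -0.10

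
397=397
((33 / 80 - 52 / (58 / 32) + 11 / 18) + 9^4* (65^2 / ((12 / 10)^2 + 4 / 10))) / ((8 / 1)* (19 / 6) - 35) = -7234965438659 / 4642320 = -1558480.55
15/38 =0.39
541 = 541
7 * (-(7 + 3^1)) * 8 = -560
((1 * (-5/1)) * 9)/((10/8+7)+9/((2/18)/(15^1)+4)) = -32460/7571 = -4.29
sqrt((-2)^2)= 2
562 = 562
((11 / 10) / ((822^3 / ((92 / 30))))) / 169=253 / 7039850243400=0.00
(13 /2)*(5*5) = 325 /2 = 162.50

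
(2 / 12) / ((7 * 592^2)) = 0.00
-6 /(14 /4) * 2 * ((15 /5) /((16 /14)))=-9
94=94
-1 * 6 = -6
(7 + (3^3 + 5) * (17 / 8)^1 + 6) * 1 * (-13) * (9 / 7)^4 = -6908733 / 2401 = -2877.44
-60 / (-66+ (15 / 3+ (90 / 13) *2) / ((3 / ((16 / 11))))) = 12870 / 12197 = 1.06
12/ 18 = 2/ 3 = 0.67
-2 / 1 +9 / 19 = -29 / 19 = -1.53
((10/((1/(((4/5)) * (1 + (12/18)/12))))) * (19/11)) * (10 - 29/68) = 78337/561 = 139.64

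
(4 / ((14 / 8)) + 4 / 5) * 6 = 648 / 35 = 18.51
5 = 5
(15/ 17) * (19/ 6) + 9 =401/ 34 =11.79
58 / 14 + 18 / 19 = 677 / 133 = 5.09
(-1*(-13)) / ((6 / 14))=91 / 3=30.33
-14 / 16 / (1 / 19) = -133 / 8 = -16.62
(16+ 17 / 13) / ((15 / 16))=240 / 13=18.46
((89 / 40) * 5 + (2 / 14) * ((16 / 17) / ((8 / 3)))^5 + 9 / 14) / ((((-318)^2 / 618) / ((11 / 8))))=1060202451143 / 10720760905344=0.10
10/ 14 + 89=628/ 7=89.71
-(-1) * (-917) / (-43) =917 / 43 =21.33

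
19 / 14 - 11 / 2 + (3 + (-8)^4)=28664 / 7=4094.86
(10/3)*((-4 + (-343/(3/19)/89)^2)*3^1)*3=421861330/23763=17752.86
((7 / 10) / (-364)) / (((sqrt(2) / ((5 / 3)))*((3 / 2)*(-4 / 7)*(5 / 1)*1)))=7*sqrt(2) / 18720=0.00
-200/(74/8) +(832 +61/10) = 816.48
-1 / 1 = -1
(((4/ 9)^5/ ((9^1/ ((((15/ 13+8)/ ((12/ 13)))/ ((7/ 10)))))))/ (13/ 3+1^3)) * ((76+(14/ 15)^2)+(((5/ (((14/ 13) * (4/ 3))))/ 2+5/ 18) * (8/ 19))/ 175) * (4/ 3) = 11680473152/ 22264720695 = 0.52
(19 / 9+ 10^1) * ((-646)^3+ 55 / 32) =-940316436373 / 288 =-3264987626.30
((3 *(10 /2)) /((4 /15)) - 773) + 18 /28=-20051 /28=-716.11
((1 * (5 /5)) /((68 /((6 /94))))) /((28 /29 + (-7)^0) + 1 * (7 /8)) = 0.00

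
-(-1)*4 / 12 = 1 / 3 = 0.33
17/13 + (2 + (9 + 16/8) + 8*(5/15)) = 662/39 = 16.97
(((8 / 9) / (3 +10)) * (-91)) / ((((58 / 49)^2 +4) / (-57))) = 319333 / 4863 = 65.67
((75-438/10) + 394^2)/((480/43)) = 2086403/150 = 13909.35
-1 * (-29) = 29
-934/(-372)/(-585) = -467/108810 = -0.00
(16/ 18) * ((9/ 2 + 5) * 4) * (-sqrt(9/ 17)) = -304 * sqrt(17)/ 51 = -24.58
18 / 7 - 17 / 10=61 / 70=0.87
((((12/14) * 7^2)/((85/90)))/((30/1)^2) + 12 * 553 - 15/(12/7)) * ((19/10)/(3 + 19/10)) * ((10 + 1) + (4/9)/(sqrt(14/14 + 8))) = 1314950879/45900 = 28648.17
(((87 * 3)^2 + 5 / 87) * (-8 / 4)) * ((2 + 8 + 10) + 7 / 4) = -2963266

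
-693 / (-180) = 77 / 20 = 3.85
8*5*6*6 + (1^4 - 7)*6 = 1404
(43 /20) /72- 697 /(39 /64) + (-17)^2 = -16001201 /18720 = -854.77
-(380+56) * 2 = -872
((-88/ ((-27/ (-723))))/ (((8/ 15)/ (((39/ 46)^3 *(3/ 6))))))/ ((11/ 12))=-71479395/ 48668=-1468.71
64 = 64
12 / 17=0.71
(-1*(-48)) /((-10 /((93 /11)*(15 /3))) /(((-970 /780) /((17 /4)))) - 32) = -144336 /93793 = -1.54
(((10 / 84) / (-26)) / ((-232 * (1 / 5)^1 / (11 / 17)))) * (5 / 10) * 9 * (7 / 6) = 275 / 820352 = 0.00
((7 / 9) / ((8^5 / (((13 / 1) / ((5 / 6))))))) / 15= 91 / 3686400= 0.00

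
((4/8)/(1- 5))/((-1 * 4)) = 0.03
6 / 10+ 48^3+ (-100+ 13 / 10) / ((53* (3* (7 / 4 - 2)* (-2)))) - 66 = 5857844 / 53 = 110525.36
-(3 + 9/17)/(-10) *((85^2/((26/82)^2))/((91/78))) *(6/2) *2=154315800/1183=130444.46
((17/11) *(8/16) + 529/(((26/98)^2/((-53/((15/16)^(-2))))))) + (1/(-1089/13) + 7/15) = -82471250774681/235572480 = -350088.65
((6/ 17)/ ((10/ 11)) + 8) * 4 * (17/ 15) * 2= 5704/ 75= 76.05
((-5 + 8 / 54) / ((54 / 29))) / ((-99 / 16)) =30392 / 72171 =0.42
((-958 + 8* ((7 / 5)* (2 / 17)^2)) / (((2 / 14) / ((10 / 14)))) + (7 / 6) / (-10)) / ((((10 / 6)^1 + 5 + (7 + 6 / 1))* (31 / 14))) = -581330281 / 5285810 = -109.98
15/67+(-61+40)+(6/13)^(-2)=-38789/2412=-16.08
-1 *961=-961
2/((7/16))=32/7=4.57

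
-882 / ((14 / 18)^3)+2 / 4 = -26237 / 14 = -1874.07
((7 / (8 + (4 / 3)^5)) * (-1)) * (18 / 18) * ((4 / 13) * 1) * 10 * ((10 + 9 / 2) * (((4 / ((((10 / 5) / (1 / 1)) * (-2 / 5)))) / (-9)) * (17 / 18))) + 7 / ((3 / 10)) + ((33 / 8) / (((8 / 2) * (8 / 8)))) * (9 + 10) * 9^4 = 8503771009 / 66144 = 128564.51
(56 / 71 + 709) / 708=50395 / 50268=1.00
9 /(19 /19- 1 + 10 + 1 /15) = 135 /151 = 0.89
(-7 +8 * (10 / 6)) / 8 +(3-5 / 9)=3.24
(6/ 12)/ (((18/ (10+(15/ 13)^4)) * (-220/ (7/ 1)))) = -470729/ 45240624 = -0.01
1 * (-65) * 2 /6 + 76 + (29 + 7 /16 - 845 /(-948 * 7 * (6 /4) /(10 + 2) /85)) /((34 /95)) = 113871857 /300832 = 378.52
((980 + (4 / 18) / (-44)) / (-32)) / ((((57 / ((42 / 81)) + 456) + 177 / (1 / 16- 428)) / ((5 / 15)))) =-0.02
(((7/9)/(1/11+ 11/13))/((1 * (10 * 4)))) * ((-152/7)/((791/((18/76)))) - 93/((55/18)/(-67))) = 448512181/10599400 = 42.31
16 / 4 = 4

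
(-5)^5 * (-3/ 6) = 1562.50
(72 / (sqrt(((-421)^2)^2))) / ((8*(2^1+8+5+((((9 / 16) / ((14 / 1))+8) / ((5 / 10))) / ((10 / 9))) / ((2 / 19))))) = 6720 / 20180128537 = 0.00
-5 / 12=-0.42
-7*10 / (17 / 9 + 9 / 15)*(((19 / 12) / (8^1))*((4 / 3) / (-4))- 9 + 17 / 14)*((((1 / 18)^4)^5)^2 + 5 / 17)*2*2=321561241126369618106996845542029280767967009165023815325 / 1237733482806712242846869909987033926251228374149103616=259.80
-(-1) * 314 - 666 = -352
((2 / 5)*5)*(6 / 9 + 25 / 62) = 199 / 93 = 2.14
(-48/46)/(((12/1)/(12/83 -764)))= 126800/1909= 66.42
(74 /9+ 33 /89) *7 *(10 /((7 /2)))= 137660 /801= 171.86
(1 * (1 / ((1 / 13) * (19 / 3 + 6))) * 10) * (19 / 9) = 2470 / 111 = 22.25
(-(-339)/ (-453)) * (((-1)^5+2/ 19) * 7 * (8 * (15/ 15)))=107576/ 2869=37.50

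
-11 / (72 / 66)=-121 / 12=-10.08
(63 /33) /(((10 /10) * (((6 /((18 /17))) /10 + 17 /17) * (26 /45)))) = 14175 /6721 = 2.11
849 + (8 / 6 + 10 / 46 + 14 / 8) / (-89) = 20853925 / 24564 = 848.96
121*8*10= 9680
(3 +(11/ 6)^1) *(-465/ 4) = -4495/ 8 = -561.88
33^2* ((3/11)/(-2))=-297/2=-148.50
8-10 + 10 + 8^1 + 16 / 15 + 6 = 346 / 15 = 23.07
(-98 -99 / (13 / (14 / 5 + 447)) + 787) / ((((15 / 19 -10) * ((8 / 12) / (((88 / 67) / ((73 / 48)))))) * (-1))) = -1647093888 / 4279625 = -384.87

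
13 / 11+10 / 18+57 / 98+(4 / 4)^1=32201 / 9702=3.32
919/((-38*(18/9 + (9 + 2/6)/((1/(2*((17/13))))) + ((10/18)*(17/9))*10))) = -967707/1476680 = -0.66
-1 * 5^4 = -625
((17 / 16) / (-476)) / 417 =-1 / 186816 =-0.00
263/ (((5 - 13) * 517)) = -263/ 4136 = -0.06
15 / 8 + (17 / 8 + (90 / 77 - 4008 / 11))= -27658 / 77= -359.19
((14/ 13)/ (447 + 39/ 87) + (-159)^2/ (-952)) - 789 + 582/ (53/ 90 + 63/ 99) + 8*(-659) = -34165841107353/ 6087401684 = -5612.55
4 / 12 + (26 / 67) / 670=22484 / 67335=0.33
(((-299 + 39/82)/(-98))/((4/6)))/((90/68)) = 59449/17220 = 3.45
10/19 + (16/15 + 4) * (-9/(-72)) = 661/570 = 1.16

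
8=8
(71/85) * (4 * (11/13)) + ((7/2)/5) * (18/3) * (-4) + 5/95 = -58451/4199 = -13.92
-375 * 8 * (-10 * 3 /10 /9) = 1000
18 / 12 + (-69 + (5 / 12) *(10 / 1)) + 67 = 11 / 3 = 3.67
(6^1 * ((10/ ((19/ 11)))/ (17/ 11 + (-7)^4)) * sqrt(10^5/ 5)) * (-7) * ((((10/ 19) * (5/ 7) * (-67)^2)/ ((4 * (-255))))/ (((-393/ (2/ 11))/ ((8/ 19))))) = -987580000 * sqrt(2)/ 302765636253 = -0.00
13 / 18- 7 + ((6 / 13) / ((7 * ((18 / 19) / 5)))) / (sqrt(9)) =-10093 / 1638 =-6.16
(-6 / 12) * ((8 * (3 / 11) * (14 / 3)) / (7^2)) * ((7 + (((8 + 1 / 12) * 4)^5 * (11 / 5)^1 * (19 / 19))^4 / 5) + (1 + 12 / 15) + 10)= -636935437983240527706005259645194505203038328 / 839007496490625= -759153452915968780413742700000.00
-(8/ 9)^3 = -512/ 729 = -0.70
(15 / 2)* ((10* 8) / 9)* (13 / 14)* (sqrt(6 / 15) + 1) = 260* sqrt(10) / 21 + 1300 / 21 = 101.06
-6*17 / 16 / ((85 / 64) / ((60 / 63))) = -4.57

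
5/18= 0.28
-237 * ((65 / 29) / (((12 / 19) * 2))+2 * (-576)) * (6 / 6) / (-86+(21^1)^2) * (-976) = -749467.54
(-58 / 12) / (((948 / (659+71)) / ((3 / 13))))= -10585 / 12324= -0.86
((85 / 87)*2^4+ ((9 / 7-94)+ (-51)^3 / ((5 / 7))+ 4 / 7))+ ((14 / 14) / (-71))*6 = -40166435618 / 216195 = -185788.00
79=79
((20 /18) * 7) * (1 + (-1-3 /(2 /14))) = -490 /3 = -163.33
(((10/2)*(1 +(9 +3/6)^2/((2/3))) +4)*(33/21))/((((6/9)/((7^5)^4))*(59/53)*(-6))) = -618036698055746440317/32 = -19313646814242076259.91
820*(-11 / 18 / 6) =-2255 / 27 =-83.52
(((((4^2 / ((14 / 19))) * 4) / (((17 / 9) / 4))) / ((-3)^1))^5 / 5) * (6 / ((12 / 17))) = -10336990828311871488 / 7018687235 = -1472781231.33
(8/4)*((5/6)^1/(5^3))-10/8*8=-749/75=-9.99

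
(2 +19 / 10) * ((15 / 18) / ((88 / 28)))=1.03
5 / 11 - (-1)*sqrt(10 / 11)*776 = 5 / 11 + 776*sqrt(110) / 11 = 740.34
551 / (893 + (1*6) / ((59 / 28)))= 32509 / 52855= 0.62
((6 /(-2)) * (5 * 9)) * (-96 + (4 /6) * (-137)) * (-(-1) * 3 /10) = 7587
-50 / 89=-0.56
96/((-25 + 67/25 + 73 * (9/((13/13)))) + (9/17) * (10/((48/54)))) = 54400/363027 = 0.15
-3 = -3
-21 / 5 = -4.20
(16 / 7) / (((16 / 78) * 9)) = 26 / 21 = 1.24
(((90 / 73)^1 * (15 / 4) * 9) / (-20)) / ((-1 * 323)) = 1215 / 188632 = 0.01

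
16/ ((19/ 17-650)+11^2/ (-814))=-20128/ 816481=-0.02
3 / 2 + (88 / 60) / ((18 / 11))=647 / 270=2.40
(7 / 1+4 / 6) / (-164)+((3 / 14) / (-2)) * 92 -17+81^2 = 22503427 / 3444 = 6534.10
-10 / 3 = -3.33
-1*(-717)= 717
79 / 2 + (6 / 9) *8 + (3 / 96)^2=137731 / 3072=44.83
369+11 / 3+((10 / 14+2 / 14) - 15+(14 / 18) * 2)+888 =78629 / 63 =1248.08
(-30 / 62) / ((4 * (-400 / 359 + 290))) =-359 / 857336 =-0.00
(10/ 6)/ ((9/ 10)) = 50/ 27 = 1.85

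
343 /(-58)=-5.91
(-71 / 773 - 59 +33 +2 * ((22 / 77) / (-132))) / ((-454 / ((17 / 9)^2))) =673342834 / 3283237881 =0.21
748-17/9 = 6715/9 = 746.11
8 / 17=0.47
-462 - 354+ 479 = -337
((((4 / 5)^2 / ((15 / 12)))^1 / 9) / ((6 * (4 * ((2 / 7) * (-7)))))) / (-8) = 1 / 6750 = 0.00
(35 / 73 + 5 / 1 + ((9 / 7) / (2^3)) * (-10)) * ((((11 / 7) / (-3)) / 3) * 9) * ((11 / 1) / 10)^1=-191543 / 28616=-6.69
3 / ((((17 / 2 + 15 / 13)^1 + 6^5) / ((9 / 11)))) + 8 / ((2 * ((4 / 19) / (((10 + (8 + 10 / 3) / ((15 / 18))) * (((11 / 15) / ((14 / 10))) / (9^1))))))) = 54915464804 / 2104228665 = 26.10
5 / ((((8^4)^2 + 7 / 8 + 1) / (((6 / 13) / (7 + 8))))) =16 / 1744830659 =0.00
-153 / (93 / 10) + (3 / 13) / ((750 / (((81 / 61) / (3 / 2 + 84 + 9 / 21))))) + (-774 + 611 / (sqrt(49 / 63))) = -974012553141 / 1232222875 + 1833*sqrt(7) / 7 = -97.64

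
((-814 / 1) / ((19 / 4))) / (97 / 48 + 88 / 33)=-52096 / 1425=-36.56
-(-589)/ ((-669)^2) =589/ 447561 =0.00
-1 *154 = -154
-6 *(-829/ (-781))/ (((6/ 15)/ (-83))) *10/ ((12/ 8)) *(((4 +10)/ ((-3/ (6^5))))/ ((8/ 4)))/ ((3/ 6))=-249686841600/ 781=-319701461.72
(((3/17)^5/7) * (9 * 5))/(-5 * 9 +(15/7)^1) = -729/28397140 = -0.00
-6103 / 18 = -339.06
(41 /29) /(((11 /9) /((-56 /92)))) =-0.70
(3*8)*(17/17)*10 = 240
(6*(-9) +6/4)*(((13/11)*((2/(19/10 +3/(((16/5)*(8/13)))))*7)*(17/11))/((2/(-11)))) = 2156.72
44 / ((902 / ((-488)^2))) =476288 / 41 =11616.78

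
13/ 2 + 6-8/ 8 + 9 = 41/ 2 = 20.50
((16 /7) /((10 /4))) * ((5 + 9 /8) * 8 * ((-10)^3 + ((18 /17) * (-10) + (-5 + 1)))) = -3863552 /85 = -45453.55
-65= -65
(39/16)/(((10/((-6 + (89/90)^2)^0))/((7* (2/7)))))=39/80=0.49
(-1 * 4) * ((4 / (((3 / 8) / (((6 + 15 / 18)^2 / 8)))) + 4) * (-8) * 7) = 400736 / 27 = 14842.07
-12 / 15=-0.80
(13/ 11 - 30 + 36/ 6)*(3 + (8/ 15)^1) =-13303/ 165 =-80.62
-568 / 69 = -8.23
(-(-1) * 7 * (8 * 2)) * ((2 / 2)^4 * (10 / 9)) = 1120 / 9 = 124.44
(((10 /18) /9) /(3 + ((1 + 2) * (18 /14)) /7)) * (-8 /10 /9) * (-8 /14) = 56 /63423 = 0.00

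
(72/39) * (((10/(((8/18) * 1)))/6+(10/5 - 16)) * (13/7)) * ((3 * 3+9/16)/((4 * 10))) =-18819/2240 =-8.40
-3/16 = -0.19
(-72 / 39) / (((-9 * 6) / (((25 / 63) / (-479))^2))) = 2500 / 106546205493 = 0.00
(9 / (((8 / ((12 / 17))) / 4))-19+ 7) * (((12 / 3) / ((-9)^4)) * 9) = -200 / 4131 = -0.05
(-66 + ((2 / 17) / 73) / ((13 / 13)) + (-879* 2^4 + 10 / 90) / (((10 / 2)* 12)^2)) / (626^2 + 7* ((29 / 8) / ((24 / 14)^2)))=-899446136 / 5042257324731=-0.00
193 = 193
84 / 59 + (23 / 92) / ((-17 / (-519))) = 36333 / 4012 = 9.06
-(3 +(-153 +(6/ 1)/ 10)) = 747/ 5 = 149.40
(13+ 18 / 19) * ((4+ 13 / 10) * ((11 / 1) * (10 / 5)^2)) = 61798 / 19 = 3252.53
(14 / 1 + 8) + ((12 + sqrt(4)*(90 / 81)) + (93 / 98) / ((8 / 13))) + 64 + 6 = 760385 / 7056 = 107.76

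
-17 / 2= -8.50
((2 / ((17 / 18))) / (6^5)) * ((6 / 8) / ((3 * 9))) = 1 / 132192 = 0.00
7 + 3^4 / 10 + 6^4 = 13111 / 10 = 1311.10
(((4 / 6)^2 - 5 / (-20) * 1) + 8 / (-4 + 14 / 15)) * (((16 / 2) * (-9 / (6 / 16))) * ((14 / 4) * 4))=355040 / 69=5145.51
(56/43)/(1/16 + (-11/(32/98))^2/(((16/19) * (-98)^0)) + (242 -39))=229376/273120649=0.00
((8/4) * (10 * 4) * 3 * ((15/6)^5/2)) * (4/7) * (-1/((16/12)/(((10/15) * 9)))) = -421875/14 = -30133.93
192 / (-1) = -192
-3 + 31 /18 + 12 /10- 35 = -3157 /90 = -35.08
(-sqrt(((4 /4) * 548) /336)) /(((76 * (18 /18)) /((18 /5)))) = -3 * sqrt(2877) /2660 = -0.06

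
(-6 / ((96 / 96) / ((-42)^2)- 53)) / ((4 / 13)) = 34398 / 93491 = 0.37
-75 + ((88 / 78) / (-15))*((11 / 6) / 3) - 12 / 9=-402137 / 5265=-76.38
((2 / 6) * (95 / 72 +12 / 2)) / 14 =527 / 3024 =0.17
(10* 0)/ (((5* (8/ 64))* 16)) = 0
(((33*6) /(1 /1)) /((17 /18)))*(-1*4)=-14256 /17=-838.59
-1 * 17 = -17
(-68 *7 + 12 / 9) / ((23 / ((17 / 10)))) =-12104 / 345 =-35.08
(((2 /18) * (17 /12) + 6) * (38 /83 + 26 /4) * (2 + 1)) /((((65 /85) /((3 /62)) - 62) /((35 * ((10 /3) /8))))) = -40088125 /988032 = -40.57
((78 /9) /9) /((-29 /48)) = -416 /261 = -1.59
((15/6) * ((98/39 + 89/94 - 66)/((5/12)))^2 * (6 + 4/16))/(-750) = -52566108529/111996300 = -469.36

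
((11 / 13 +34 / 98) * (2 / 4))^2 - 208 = -84255552 / 405769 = -207.64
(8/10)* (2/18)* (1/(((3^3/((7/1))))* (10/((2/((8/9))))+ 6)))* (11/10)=77/31725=0.00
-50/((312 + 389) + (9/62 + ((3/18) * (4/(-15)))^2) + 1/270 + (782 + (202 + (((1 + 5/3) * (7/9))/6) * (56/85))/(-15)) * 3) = -0.02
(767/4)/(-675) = -767/2700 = -0.28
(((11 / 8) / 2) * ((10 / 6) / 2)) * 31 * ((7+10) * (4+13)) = 492745 / 96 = 5132.76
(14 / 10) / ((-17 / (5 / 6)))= -7 / 102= -0.07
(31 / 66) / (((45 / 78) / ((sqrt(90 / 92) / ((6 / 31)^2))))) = 387283*sqrt(230) / 273240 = 21.50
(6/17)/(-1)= -6/17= -0.35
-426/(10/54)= -11502/5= -2300.40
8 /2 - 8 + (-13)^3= -2201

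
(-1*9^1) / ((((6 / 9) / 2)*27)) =-1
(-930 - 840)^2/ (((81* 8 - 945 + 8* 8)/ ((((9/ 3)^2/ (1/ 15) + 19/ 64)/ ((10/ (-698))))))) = 473379780195/ 3728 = 126979554.77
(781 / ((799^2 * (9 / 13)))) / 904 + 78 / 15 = 135044844701 / 25970152680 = 5.20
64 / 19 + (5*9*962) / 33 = 1315.19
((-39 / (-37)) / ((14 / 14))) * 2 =78 / 37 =2.11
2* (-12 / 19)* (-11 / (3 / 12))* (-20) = -21120 / 19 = -1111.58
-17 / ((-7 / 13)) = 221 / 7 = 31.57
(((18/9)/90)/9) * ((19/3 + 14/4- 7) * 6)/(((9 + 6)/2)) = 34/6075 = 0.01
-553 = -553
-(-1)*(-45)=-45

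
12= 12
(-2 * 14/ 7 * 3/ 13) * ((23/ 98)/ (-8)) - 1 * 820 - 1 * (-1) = -2086743/ 2548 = -818.97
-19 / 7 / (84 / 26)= -247 / 294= -0.84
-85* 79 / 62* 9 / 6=-162.46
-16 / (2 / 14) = -112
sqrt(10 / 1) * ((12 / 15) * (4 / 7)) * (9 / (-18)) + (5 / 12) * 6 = 5 / 2- 8 * sqrt(10) / 35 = 1.78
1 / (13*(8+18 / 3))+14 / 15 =2563 / 2730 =0.94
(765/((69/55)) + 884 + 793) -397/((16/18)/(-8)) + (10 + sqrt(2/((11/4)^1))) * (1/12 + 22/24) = 2 * sqrt(22)/11 + 135005/23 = 5870.64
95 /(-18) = -95 /18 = -5.28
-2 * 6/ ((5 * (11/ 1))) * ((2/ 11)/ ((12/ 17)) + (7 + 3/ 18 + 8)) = -2036/ 605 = -3.37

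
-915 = -915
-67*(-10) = 670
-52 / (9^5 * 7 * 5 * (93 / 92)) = -4784 / 192204495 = -0.00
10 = 10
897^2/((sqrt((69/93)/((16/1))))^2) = 17351568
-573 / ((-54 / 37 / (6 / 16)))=7067 / 48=147.23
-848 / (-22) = 424 / 11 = 38.55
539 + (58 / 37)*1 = 20001 / 37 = 540.57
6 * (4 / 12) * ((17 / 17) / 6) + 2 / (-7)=1 / 21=0.05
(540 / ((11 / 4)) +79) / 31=3029 / 341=8.88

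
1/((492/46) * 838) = 23/206148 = 0.00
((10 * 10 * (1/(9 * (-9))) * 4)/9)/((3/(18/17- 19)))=122000/37179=3.28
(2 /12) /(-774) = -1 /4644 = -0.00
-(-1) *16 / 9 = 16 / 9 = 1.78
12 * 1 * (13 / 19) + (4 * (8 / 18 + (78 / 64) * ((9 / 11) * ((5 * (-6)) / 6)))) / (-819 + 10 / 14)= 709619327 / 86194944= 8.23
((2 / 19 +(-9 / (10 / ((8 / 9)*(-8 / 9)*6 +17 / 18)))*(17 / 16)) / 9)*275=3747425 / 32832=114.14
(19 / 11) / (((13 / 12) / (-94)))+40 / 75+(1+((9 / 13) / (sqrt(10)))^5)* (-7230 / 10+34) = -1798241 / 2145-3129597* sqrt(10) / 28561000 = -838.69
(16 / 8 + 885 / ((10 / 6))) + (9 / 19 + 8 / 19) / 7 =70906 / 133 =533.13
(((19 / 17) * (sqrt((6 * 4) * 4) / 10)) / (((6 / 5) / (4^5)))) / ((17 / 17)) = 19456 * sqrt(6) / 51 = 934.46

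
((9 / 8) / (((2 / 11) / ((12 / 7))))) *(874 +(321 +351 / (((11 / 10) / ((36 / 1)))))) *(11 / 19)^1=41432985 / 532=77881.55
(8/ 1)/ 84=2/ 21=0.10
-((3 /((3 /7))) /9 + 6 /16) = -83 /72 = -1.15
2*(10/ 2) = 10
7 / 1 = 7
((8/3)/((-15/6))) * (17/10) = -136/75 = -1.81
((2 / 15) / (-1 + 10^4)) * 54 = 4 / 5555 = 0.00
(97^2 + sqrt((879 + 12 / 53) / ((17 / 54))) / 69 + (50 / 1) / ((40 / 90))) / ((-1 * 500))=-19043 / 1000-21 * sqrt(571234) / 10361500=-19.04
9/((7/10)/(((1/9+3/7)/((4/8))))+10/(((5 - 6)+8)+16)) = 140760/16943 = 8.31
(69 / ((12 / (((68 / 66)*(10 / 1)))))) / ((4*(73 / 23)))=44965 / 9636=4.67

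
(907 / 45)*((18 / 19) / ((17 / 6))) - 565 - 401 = -1549206 / 1615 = -959.26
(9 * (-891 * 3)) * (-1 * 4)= 96228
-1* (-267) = 267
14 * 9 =126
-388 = -388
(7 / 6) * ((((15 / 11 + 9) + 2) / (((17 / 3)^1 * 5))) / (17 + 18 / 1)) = 4 / 275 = 0.01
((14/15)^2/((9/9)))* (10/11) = 392/495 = 0.79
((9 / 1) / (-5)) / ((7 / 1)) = -9 / 35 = -0.26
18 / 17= 1.06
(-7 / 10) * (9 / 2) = -3.15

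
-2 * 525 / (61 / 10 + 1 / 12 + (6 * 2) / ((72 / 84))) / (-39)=3000 / 2249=1.33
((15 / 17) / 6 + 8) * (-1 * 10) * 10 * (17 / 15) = -2770 / 3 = -923.33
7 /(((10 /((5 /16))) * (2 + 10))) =7 /384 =0.02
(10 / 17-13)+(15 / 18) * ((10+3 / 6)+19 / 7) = -1999 / 1428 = -1.40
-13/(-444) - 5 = -2207/444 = -4.97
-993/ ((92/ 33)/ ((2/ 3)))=-10923/ 46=-237.46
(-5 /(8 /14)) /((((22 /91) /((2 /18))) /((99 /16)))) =-3185 /128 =-24.88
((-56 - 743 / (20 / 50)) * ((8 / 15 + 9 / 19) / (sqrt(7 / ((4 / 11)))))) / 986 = -156907 * sqrt(77) / 3091110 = -0.45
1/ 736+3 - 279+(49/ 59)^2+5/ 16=-704545169/ 2562016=-275.00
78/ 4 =39/ 2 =19.50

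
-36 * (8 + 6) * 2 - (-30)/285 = -19150/19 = -1007.89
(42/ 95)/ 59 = 42/ 5605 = 0.01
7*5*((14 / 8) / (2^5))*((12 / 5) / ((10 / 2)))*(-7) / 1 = -1029 / 160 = -6.43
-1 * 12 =-12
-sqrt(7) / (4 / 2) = -sqrt(7) / 2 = -1.32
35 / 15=7 / 3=2.33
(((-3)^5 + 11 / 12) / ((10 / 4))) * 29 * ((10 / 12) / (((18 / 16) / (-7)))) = 1179430 / 81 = 14560.86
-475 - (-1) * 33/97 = -46042/97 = -474.66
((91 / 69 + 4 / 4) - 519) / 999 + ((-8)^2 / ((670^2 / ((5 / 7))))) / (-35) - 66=-25213564133321 / 379053292275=-66.52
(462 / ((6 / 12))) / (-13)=-924 / 13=-71.08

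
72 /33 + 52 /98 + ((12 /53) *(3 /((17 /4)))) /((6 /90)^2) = 18780862 /485639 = 38.67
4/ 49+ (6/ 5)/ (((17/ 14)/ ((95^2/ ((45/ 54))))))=8915324/ 833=10702.67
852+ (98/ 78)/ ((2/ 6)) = 11125/ 13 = 855.77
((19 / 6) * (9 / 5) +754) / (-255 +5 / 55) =-83567 / 28040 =-2.98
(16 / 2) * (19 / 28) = 38 / 7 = 5.43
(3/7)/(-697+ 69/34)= -102/165403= -0.00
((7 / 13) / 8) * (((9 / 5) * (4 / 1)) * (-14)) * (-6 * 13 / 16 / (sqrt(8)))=1323 * sqrt(2) / 160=11.69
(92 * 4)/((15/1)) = 368/15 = 24.53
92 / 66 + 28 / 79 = 4558 / 2607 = 1.75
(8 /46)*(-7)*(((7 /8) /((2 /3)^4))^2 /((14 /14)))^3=-232592867762172183 /25288767438848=-9197.48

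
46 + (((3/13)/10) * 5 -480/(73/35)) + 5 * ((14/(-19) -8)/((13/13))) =-8211527/36062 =-227.71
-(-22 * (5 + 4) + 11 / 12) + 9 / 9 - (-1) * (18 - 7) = 2509 / 12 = 209.08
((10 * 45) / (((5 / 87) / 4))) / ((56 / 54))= 211410 / 7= 30201.43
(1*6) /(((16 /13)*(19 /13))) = 507 /152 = 3.34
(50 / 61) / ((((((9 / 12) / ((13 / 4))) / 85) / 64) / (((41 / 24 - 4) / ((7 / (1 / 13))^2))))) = -1870000 / 349713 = -5.35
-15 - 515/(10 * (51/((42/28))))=-1123/68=-16.51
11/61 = 0.18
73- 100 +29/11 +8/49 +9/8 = -99501/4312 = -23.08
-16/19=-0.84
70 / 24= 35 / 12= 2.92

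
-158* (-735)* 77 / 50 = 894201 / 5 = 178840.20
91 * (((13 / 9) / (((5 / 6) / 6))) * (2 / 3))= 9464 / 15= 630.93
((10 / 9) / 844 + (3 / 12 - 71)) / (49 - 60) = 537407 / 83556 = 6.43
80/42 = 40/21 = 1.90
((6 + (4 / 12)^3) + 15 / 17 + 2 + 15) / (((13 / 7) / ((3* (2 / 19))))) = 153706 / 37791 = 4.07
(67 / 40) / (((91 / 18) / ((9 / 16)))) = 5427 / 29120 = 0.19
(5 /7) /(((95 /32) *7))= 32 /931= 0.03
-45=-45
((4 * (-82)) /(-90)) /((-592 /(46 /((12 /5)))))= -0.12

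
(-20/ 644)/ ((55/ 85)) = -85/ 1771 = -0.05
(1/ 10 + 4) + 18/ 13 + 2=973/ 130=7.48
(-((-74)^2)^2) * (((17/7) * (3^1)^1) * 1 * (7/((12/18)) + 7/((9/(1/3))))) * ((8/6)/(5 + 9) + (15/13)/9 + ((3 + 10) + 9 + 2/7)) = -130000727966360/2457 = -52910349192.66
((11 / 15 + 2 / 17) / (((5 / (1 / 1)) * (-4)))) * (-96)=1736 / 425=4.08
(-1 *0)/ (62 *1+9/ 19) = 0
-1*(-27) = 27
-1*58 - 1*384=-442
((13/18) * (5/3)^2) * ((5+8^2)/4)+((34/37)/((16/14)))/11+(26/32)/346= 2109878549/60835104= 34.68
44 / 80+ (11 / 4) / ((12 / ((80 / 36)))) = 143 / 135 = 1.06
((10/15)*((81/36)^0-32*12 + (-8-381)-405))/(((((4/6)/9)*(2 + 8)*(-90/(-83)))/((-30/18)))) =97691/60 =1628.18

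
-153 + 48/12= -149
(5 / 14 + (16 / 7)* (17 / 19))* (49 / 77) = 1.53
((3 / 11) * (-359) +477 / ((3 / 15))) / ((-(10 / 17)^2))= -3635331 / 550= -6609.69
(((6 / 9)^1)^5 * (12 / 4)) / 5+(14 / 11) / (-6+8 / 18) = -3343 / 22275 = -0.15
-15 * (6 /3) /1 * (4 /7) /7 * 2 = -240 /49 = -4.90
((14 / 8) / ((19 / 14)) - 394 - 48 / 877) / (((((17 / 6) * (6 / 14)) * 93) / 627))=-1007875715 / 462179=-2180.70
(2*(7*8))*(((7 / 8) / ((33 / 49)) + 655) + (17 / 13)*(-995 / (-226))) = 3594585778 / 48477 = 74150.33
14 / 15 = 0.93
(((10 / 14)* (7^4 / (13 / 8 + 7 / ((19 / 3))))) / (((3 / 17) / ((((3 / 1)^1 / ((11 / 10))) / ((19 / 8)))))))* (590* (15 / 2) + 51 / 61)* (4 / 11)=6578318.06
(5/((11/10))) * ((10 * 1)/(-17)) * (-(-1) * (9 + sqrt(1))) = -5000/187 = -26.74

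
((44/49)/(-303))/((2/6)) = -44/4949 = -0.01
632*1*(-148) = -93536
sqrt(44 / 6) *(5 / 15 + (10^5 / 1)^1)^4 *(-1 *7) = -56700756003780008400007 *sqrt(66) / 243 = -1895634235994246051998.40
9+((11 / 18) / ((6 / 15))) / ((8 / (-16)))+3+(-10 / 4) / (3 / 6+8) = 8.65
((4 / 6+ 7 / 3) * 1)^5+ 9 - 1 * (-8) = 260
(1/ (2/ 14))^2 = 49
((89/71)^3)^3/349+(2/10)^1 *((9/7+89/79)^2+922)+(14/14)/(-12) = 54463005643223818467113031917/293597314230999283359394260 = 185.50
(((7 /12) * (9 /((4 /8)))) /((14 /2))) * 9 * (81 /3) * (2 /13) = 729 /13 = 56.08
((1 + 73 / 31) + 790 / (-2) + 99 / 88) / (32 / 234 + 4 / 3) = -11331333 / 42656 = -265.64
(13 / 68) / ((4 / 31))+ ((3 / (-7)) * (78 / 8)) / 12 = 1079 / 952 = 1.13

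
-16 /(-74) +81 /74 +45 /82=2821 /1517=1.86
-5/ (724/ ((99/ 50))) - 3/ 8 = -1407/ 3620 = -0.39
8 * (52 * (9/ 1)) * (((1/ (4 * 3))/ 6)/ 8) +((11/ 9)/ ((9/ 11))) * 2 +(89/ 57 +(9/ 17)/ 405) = 11.05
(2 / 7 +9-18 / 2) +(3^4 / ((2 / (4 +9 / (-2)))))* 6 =-1697 / 14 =-121.21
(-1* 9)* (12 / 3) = -36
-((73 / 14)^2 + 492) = -101761 / 196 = -519.19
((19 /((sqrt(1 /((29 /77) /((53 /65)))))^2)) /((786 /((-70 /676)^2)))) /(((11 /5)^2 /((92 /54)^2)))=6376103125 /88804312485174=0.00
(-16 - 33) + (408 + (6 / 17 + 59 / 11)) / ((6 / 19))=1414957 / 1122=1261.10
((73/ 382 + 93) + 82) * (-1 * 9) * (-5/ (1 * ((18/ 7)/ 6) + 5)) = 21080745/ 14516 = 1452.24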